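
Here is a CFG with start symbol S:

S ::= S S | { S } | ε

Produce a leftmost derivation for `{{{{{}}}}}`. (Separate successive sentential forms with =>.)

S => {S} => {{S}} => {{SS}} => {{{S}S}} => {{{{S}}S}} => {{{{SS}}S}} => {{{{SSS}}S}} => {{{{{S}SS}}S}} => {{{{{}SS}}S}} => {{{{{}S}}S}} => {{{{{}}}S}} => {{{{{}}}}}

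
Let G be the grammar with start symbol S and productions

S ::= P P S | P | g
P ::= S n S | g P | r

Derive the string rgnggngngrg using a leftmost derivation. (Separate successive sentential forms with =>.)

S => PPS   [S ::= P P S]
PPS => SnSPS   [P ::= S n S]
SnSPS => PnSPS   [S ::= P]
PnSPS => SnSnSPS   [P ::= S n S]
SnSnSPS => PPSnSnSPS   [S ::= P P S]
PPSnSnSPS => rPSnSnSPS   [P ::= r]
rPSnSnSPS => rSnSSnSnSPS   [P ::= S n S]
rSnSSnSnSPS => rgnSSnSnSPS   [S ::= g]
rgnSSnSnSPS => rgngSnSnSPS   [S ::= g]
rgngSnSnSPS => rgnggnSnSPS   [S ::= g]
rgnggnSnSPS => rgnggngnSPS   [S ::= g]
rgnggngnSPS => rgnggngngPS   [S ::= g]
rgnggngngPS => rgnggngngrS   [P ::= r]
rgnggngngrS => rgnggngngrg   [S ::= g]

S => PPS => SnSPS => PnSPS => SnSnSPS => PPSnSnSPS => rPSnSnSPS => rSnSSnSnSPS => rgnSSnSnSPS => rgngSnSnSPS => rgnggnSnSPS => rgnggngnSPS => rgnggngngPS => rgnggngngrS => rgnggngngrg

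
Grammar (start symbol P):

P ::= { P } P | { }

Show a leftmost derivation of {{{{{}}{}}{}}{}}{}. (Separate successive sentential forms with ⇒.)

P ⇒ {P}P   [P ::= { P } P]
{P}P ⇒ {{P}P}P   [P ::= { P } P]
{{P}P}P ⇒ {{{P}P}P}P   [P ::= { P } P]
{{{P}P}P}P ⇒ {{{{P}P}P}P}P   [P ::= { P } P]
{{{{P}P}P}P}P ⇒ {{{{{}}P}P}P}P   [P ::= { }]
{{{{{}}P}P}P}P ⇒ {{{{{}}{}}P}P}P   [P ::= { }]
{{{{{}}{}}P}P}P ⇒ {{{{{}}{}}{}}P}P   [P ::= { }]
{{{{{}}{}}{}}P}P ⇒ {{{{{}}{}}{}}{}}P   [P ::= { }]
{{{{{}}{}}{}}{}}P ⇒ {{{{{}}{}}{}}{}}{}   [P ::= { }]

P ⇒ {P}P ⇒ {{P}P}P ⇒ {{{P}P}P}P ⇒ {{{{P}P}P}P}P ⇒ {{{{{}}P}P}P}P ⇒ {{{{{}}{}}P}P}P ⇒ {{{{{}}{}}{}}P}P ⇒ {{{{{}}{}}{}}{}}P ⇒ {{{{{}}{}}{}}{}}{}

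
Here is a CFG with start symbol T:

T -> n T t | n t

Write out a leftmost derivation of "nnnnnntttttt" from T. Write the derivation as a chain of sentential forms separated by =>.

T=>nTt=>nnTtt=>nnnTttt=>nnnnTtttt=>nnnnnTttttt=>nnnnnntttttt

T => nTt   [T -> n T t]
nTt => nnTtt   [T -> n T t]
nnTtt => nnnTttt   [T -> n T t]
nnnTttt => nnnnTtttt   [T -> n T t]
nnnnTtttt => nnnnnTttttt   [T -> n T t]
nnnnnTttttt => nnnnnntttttt   [T -> n t]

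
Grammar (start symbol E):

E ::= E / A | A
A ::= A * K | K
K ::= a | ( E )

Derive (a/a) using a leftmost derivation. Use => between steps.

E => A => K => (E) => (E/A) => (A/A) => (K/A) => (a/A) => (a/K) => (a/a)

E => A   [E ::= A]
A => K   [A ::= K]
K => (E)   [K ::= ( E )]
(E) => (E/A)   [E ::= E / A]
(E/A) => (A/A)   [E ::= A]
(A/A) => (K/A)   [A ::= K]
(K/A) => (a/A)   [K ::= a]
(a/A) => (a/K)   [A ::= K]
(a/K) => (a/a)   [K ::= a]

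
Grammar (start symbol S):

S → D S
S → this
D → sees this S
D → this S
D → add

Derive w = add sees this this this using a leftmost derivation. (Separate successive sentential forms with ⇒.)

S ⇒ D S   [S → D S]
D S ⇒ add S   [D → add]
add S ⇒ add D S   [S → D S]
add D S ⇒ add sees this S S   [D → sees this S]
add sees this S S ⇒ add sees this this S   [S → this]
add sees this this S ⇒ add sees this this this   [S → this]

S ⇒ D S ⇒ add S ⇒ add D S ⇒ add sees this S S ⇒ add sees this this S ⇒ add sees this this this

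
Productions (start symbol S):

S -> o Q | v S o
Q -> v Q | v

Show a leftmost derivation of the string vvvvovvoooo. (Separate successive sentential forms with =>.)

S=>vSo=>vvSoo=>vvvSooo=>vvvvSoooo=>vvvvoQoooo=>vvvvovQoooo=>vvvvovvoooo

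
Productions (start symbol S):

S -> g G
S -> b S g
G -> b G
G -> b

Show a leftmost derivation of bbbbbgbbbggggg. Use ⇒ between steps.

S ⇒ bSg   [S -> b S g]
bSg ⇒ bbSgg   [S -> b S g]
bbSgg ⇒ bbbSggg   [S -> b S g]
bbbSggg ⇒ bbbbSgggg   [S -> b S g]
bbbbSgggg ⇒ bbbbbSggggg   [S -> b S g]
bbbbbSggggg ⇒ bbbbbgGggggg   [S -> g G]
bbbbbgGggggg ⇒ bbbbbgbGggggg   [G -> b G]
bbbbbgbGggggg ⇒ bbbbbgbbGggggg   [G -> b G]
bbbbbgbbGggggg ⇒ bbbbbgbbbggggg   [G -> b]

S ⇒ bSg ⇒ bbSgg ⇒ bbbSggg ⇒ bbbbSgggg ⇒ bbbbbSggggg ⇒ bbbbbgGggggg ⇒ bbbbbgbGggggg ⇒ bbbbbgbbGggggg ⇒ bbbbbgbbbggggg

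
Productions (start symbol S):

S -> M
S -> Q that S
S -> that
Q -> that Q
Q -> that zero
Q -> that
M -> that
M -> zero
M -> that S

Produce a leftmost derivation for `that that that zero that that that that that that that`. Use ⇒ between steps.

S ⇒ Q that S   [S -> Q that S]
Q that S ⇒ that Q that S   [Q -> that Q]
that Q that S ⇒ that that Q that S   [Q -> that Q]
that that Q that S ⇒ that that that zero that S   [Q -> that zero]
that that that zero that S ⇒ that that that zero that Q that S   [S -> Q that S]
that that that zero that Q that S ⇒ that that that zero that that Q that S   [Q -> that Q]
that that that zero that that Q that S ⇒ that that that zero that that that that S   [Q -> that]
that that that zero that that that that S ⇒ that that that zero that that that that Q that S   [S -> Q that S]
that that that zero that that that that Q that S ⇒ that that that zero that that that that that that S   [Q -> that]
that that that zero that that that that that that S ⇒ that that that zero that that that that that that that   [S -> that]

S ⇒ Q that S ⇒ that Q that S ⇒ that that Q that S ⇒ that that that zero that S ⇒ that that that zero that Q that S ⇒ that that that zero that that Q that S ⇒ that that that zero that that that that S ⇒ that that that zero that that that that Q that S ⇒ that that that zero that that that that that that S ⇒ that that that zero that that that that that that that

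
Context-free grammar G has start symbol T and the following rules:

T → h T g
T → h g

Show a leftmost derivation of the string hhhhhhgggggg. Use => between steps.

T => hTg   [T → h T g]
hTg => hhTgg   [T → h T g]
hhTgg => hhhTggg   [T → h T g]
hhhTggg => hhhhTgggg   [T → h T g]
hhhhTgggg => hhhhhTggggg   [T → h T g]
hhhhhTggggg => hhhhhhgggggg   [T → h g]

T=>hTg=>hhTgg=>hhhTggg=>hhhhTgggg=>hhhhhTggggg=>hhhhhhgggggg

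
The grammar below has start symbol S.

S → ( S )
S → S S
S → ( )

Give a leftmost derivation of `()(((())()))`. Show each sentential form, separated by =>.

S => SS   [S → S S]
SS => ()S   [S → ( )]
()S => ()(S)   [S → ( S )]
()(S) => ()((S))   [S → ( S )]
()((S)) => ()((SS))   [S → S S]
()((SS)) => ()(((S)S))   [S → ( S )]
()(((S)S)) => ()(((())S))   [S → ( )]
()(((())S)) => ()(((())()))   [S → ( )]

S=>SS=>()S=>()(S)=>()((S))=>()((SS))=>()(((S)S))=>()(((())S))=>()(((())()))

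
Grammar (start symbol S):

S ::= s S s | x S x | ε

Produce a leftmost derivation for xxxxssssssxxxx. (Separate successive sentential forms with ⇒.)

S ⇒ xSx   [S ::= x S x]
xSx ⇒ xxSxx   [S ::= x S x]
xxSxx ⇒ xxxSxxx   [S ::= x S x]
xxxSxxx ⇒ xxxxSxxxx   [S ::= x S x]
xxxxSxxxx ⇒ xxxxsSsxxxx   [S ::= s S s]
xxxxsSsxxxx ⇒ xxxxssSssxxxx   [S ::= s S s]
xxxxssSssxxxx ⇒ xxxxsssSsssxxxx   [S ::= s S s]
xxxxsssSsssxxxx ⇒ xxxxssssssxxxx   [S ::= ε]

S ⇒ xSx ⇒ xxSxx ⇒ xxxSxxx ⇒ xxxxSxxxx ⇒ xxxxsSsxxxx ⇒ xxxxssSssxxxx ⇒ xxxxsssSsssxxxx ⇒ xxxxssssssxxxx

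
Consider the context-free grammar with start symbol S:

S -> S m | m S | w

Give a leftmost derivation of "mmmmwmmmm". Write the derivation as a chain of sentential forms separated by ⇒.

S ⇒ mS ⇒ mSm ⇒ mSmm ⇒ mmSmm ⇒ mmmSmm ⇒ mmmSmmm ⇒ mmmSmmmm ⇒ mmmmSmmmm ⇒ mmmmwmmmm

S ⇒ mS   [S -> m S]
mS ⇒ mSm   [S -> S m]
mSm ⇒ mSmm   [S -> S m]
mSmm ⇒ mmSmm   [S -> m S]
mmSmm ⇒ mmmSmm   [S -> m S]
mmmSmm ⇒ mmmSmmm   [S -> S m]
mmmSmmm ⇒ mmmSmmmm   [S -> S m]
mmmSmmmm ⇒ mmmmSmmmm   [S -> m S]
mmmmSmmmm ⇒ mmmmwmmmm   [S -> w]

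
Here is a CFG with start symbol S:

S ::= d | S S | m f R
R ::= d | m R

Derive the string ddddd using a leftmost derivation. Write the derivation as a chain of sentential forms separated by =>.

S => SS => SSS => SSSS => SSSSS => dSSSS => ddSSS => dddSS => ddddS => ddddd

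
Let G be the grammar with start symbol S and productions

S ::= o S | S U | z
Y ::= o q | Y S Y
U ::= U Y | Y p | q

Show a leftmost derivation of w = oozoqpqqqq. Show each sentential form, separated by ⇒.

S⇒oS⇒oSU⇒oSUU⇒oSUUU⇒oSUUUU⇒oSUUUUU⇒ooSUUUUU⇒oozUUUUU⇒oozYpUUUU⇒oozoqpUUUU⇒oozoqpqUUU⇒oozoqpqqUU⇒oozoqpqqqU⇒oozoqpqqqq

S ⇒ oS   [S ::= o S]
oS ⇒ oSU   [S ::= S U]
oSU ⇒ oSUU   [S ::= S U]
oSUU ⇒ oSUUU   [S ::= S U]
oSUUU ⇒ oSUUUU   [S ::= S U]
oSUUUU ⇒ oSUUUUU   [S ::= S U]
oSUUUUU ⇒ ooSUUUUU   [S ::= o S]
ooSUUUUU ⇒ oozUUUUU   [S ::= z]
oozUUUUU ⇒ oozYpUUUU   [U ::= Y p]
oozYpUUUU ⇒ oozoqpUUUU   [Y ::= o q]
oozoqpUUUU ⇒ oozoqpqUUU   [U ::= q]
oozoqpqUUU ⇒ oozoqpqqUU   [U ::= q]
oozoqpqqUU ⇒ oozoqpqqqU   [U ::= q]
oozoqpqqqU ⇒ oozoqpqqqq   [U ::= q]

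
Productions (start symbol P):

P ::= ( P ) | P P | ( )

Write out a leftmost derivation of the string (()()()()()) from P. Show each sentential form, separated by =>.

P => (P) => (PP) => (PPP) => (PPPP) => (PPPPP) => (()PPPP) => (()()PPP) => (()()()PP) => (()()()()P) => (()()()()())

P => (P)   [P ::= ( P )]
(P) => (PP)   [P ::= P P]
(PP) => (PPP)   [P ::= P P]
(PPP) => (PPPP)   [P ::= P P]
(PPPP) => (PPPPP)   [P ::= P P]
(PPPPP) => (()PPPP)   [P ::= ( )]
(()PPPP) => (()()PPP)   [P ::= ( )]
(()()PPP) => (()()()PP)   [P ::= ( )]
(()()()PP) => (()()()()P)   [P ::= ( )]
(()()()()P) => (()()()()())   [P ::= ( )]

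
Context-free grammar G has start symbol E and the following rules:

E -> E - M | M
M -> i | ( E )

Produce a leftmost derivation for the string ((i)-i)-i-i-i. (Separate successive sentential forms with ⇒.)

E ⇒ E-M   [E -> E - M]
E-M ⇒ E-M-M   [E -> E - M]
E-M-M ⇒ E-M-M-M   [E -> E - M]
E-M-M-M ⇒ M-M-M-M   [E -> M]
M-M-M-M ⇒ (E)-M-M-M   [M -> ( E )]
(E)-M-M-M ⇒ (E-M)-M-M-M   [E -> E - M]
(E-M)-M-M-M ⇒ (M-M)-M-M-M   [E -> M]
(M-M)-M-M-M ⇒ ((E)-M)-M-M-M   [M -> ( E )]
((E)-M)-M-M-M ⇒ ((M)-M)-M-M-M   [E -> M]
((M)-M)-M-M-M ⇒ ((i)-M)-M-M-M   [M -> i]
((i)-M)-M-M-M ⇒ ((i)-i)-M-M-M   [M -> i]
((i)-i)-M-M-M ⇒ ((i)-i)-i-M-M   [M -> i]
((i)-i)-i-M-M ⇒ ((i)-i)-i-i-M   [M -> i]
((i)-i)-i-i-M ⇒ ((i)-i)-i-i-i   [M -> i]

E⇒E-M⇒E-M-M⇒E-M-M-M⇒M-M-M-M⇒(E)-M-M-M⇒(E-M)-M-M-M⇒(M-M)-M-M-M⇒((E)-M)-M-M-M⇒((M)-M)-M-M-M⇒((i)-M)-M-M-M⇒((i)-i)-M-M-M⇒((i)-i)-i-M-M⇒((i)-i)-i-i-M⇒((i)-i)-i-i-i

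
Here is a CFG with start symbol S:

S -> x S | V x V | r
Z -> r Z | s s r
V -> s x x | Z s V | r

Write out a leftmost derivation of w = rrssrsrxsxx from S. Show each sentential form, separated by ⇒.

S ⇒ VxV   [S -> V x V]
VxV ⇒ ZsVxV   [V -> Z s V]
ZsVxV ⇒ rZsVxV   [Z -> r Z]
rZsVxV ⇒ rrZsVxV   [Z -> r Z]
rrZsVxV ⇒ rrssrsVxV   [Z -> s s r]
rrssrsVxV ⇒ rrssrsrxV   [V -> r]
rrssrsrxV ⇒ rrssrsrxsxx   [V -> s x x]

S ⇒ VxV ⇒ ZsVxV ⇒ rZsVxV ⇒ rrZsVxV ⇒ rrssrsVxV ⇒ rrssrsrxV ⇒ rrssrsrxsxx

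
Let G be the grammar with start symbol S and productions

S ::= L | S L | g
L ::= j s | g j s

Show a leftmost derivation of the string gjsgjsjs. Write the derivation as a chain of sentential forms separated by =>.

S=>SL=>SLL=>LLL=>gjsLL=>gjsgjsL=>gjsgjsjs

S => SL   [S ::= S L]
SL => SLL   [S ::= S L]
SLL => LLL   [S ::= L]
LLL => gjsLL   [L ::= g j s]
gjsLL => gjsgjsL   [L ::= g j s]
gjsgjsL => gjsgjsjs   [L ::= j s]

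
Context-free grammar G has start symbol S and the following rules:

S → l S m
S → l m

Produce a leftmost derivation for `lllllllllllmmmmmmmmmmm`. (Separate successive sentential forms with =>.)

S => lSm   [S → l S m]
lSm => llSmm   [S → l S m]
llSmm => lllSmmm   [S → l S m]
lllSmmm => llllSmmmm   [S → l S m]
llllSmmmm => lllllSmmmmm   [S → l S m]
lllllSmmmmm => llllllSmmmmmm   [S → l S m]
llllllSmmmmmm => lllllllSmmmmmmm   [S → l S m]
lllllllSmmmmmmm => llllllllSmmmmmmmm   [S → l S m]
llllllllSmmmmmmmm => lllllllllSmmmmmmmmm   [S → l S m]
lllllllllSmmmmmmmmm => llllllllllSmmmmmmmmmm   [S → l S m]
llllllllllSmmmmmmmmmm => lllllllllllmmmmmmmmmmm   [S → l m]

S => lSm => llSmm => lllSmmm => llllSmmmm => lllllSmmmmm => llllllSmmmmmm => lllllllSmmmmmmm => llllllllSmmmmmmmm => lllllllllSmmmmmmmmm => llllllllllSmmmmmmmmmm => lllllllllllmmmmmmmmmmm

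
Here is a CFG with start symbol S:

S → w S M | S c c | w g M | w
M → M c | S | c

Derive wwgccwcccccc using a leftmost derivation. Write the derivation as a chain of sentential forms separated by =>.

S => wSM   [S → w S M]
wSM => wwgMM   [S → w g M]
wwgMM => wwgMcM   [M → M c]
wwgMcM => wwgccM   [M → c]
wwgccM => wwgccMc   [M → M c]
wwgccMc => wwgccMcc   [M → M c]
wwgccMcc => wwgccScc   [M → S]
wwgccScc => wwgccScccc   [S → S c c]
wwgccScccc => wwgccScccccc   [S → S c c]
wwgccScccccc => wwgccwcccccc   [S → w]

S => wSM => wwgMM => wwgMcM => wwgccM => wwgccMc => wwgccMcc => wwgccScc => wwgccScccc => wwgccScccccc => wwgccwcccccc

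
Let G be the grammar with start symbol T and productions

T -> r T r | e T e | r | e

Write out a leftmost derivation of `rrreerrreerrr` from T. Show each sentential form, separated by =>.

T => rTr   [T -> r T r]
rTr => rrTrr   [T -> r T r]
rrTrr => rrrTrrr   [T -> r T r]
rrrTrrr => rrreTerrr   [T -> e T e]
rrreTerrr => rrreeTeerrr   [T -> e T e]
rrreeTeerrr => rrreerTreerrr   [T -> r T r]
rrreerTreerrr => rrreerrreerrr   [T -> r]

T => rTr => rrTrr => rrrTrrr => rrreTerrr => rrreeTeerrr => rrreerTreerrr => rrreerrreerrr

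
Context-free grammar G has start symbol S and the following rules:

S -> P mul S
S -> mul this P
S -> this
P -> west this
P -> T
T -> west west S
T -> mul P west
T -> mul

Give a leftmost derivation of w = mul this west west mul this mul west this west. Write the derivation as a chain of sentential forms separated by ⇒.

S ⇒ mul this P ⇒ mul this T ⇒ mul this west west S ⇒ mul this west west mul this P ⇒ mul this west west mul this T ⇒ mul this west west mul this mul P west ⇒ mul this west west mul this mul west this west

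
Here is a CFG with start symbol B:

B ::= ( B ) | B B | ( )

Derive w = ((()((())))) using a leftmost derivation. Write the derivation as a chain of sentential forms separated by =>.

B=>(B)=>((B))=>((BB))=>((()B))=>((()(B)))=>((()((B))))=>((()((()))))

B => (B)   [B ::= ( B )]
(B) => ((B))   [B ::= ( B )]
((B)) => ((BB))   [B ::= B B]
((BB)) => ((()B))   [B ::= ( )]
((()B)) => ((()(B)))   [B ::= ( B )]
((()(B))) => ((()((B))))   [B ::= ( B )]
((()((B)))) => ((()((()))))   [B ::= ( )]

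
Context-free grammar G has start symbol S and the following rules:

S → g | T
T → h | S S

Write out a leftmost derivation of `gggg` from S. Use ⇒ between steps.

S ⇒ T   [S → T]
T ⇒ SS   [T → S S]
SS ⇒ TS   [S → T]
TS ⇒ SSS   [T → S S]
SSS ⇒ TSS   [S → T]
TSS ⇒ SSSS   [T → S S]
SSSS ⇒ gSSS   [S → g]
gSSS ⇒ ggSS   [S → g]
ggSS ⇒ gggS   [S → g]
gggS ⇒ gggg   [S → g]

S ⇒ T ⇒ SS ⇒ TS ⇒ SSS ⇒ TSS ⇒ SSSS ⇒ gSSS ⇒ ggSS ⇒ gggS ⇒ gggg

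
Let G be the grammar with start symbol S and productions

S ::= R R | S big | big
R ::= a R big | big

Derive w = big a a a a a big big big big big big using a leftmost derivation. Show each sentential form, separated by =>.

S => R R => big R => big a R big => big a a R big big => big a a a R big big big => big a a a a R big big big big => big a a a a a R big big big big big => big a a a a a big big big big big big

S => R R   [S ::= R R]
R R => big R   [R ::= big]
big R => big a R big   [R ::= a R big]
big a R big => big a a R big big   [R ::= a R big]
big a a R big big => big a a a R big big big   [R ::= a R big]
big a a a R big big big => big a a a a R big big big big   [R ::= a R big]
big a a a a R big big big big => big a a a a a R big big big big big   [R ::= a R big]
big a a a a a R big big big big big => big a a a a a big big big big big big   [R ::= big]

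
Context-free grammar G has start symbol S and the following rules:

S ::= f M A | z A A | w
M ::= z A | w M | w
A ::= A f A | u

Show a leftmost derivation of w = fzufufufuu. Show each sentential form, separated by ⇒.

S ⇒ fMA   [S ::= f M A]
fMA ⇒ fzAA   [M ::= z A]
fzAA ⇒ fzAfAA   [A ::= A f A]
fzAfAA ⇒ fzAfAfAA   [A ::= A f A]
fzAfAfAA ⇒ fzAfAfAfAA   [A ::= A f A]
fzAfAfAfAA ⇒ fzufAfAfAA   [A ::= u]
fzufAfAfAA ⇒ fzufufAfAA   [A ::= u]
fzufufAfAA ⇒ fzufufufAA   [A ::= u]
fzufufufAA ⇒ fzufufufuA   [A ::= u]
fzufufufuA ⇒ fzufufufuu   [A ::= u]

S ⇒ fMA ⇒ fzAA ⇒ fzAfAA ⇒ fzAfAfAA ⇒ fzAfAfAfAA ⇒ fzufAfAfAA ⇒ fzufufAfAA ⇒ fzufufufAA ⇒ fzufufufuA ⇒ fzufufufuu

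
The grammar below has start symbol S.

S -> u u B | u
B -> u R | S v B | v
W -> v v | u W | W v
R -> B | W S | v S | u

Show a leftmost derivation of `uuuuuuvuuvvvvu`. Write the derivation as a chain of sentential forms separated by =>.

S => uuB   [S -> u u B]
uuB => uuSvB   [B -> S v B]
uuSvB => uuuuBvB   [S -> u u B]
uuuuBvB => uuuuuRvB   [B -> u R]
uuuuuRvB => uuuuuuvB   [R -> u]
uuuuuuvB => uuuuuuvuR   [B -> u R]
uuuuuuvuR => uuuuuuvuWS   [R -> W S]
uuuuuuvuWS => uuuuuuvuuWS   [W -> u W]
uuuuuuvuuWS => uuuuuuvuuWvS   [W -> W v]
uuuuuuvuuWvS => uuuuuuvuuWvvS   [W -> W v]
uuuuuuvuuWvvS => uuuuuuvuuvvvvS   [W -> v v]
uuuuuuvuuvvvvS => uuuuuuvuuvvvvu   [S -> u]

S => uuB => uuSvB => uuuuBvB => uuuuuRvB => uuuuuuvB => uuuuuuvuR => uuuuuuvuWS => uuuuuuvuuWS => uuuuuuvuuWvS => uuuuuuvuuWvvS => uuuuuuvuuvvvvS => uuuuuuvuuvvvvu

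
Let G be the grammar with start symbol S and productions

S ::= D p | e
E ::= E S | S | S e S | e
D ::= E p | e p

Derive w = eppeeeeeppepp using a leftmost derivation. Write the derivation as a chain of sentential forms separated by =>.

S => Dp => Epp => ESpp => ESSpp => SeSSSpp => DpeSSSpp => eppeSSSpp => eppeeSSpp => eppeeDpSpp => eppeeEppSpp => eppeeSeSppSpp => eppeeeeSppSpp => eppeeeeeppSpp => eppeeeeeppepp

S => Dp   [S ::= D p]
Dp => Epp   [D ::= E p]
Epp => ESpp   [E ::= E S]
ESpp => ESSpp   [E ::= E S]
ESSpp => SeSSSpp   [E ::= S e S]
SeSSSpp => DpeSSSpp   [S ::= D p]
DpeSSSpp => eppeSSSpp   [D ::= e p]
eppeSSSpp => eppeeSSpp   [S ::= e]
eppeeSSpp => eppeeDpSpp   [S ::= D p]
eppeeDpSpp => eppeeEppSpp   [D ::= E p]
eppeeEppSpp => eppeeSeSppSpp   [E ::= S e S]
eppeeSeSppSpp => eppeeeeSppSpp   [S ::= e]
eppeeeeSppSpp => eppeeeeeppSpp   [S ::= e]
eppeeeeeppSpp => eppeeeeeppepp   [S ::= e]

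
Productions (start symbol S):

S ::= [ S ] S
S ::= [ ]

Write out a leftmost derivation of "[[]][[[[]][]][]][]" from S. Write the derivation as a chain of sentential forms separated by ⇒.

S ⇒ [S]S ⇒ [[]]S ⇒ [[]][S]S ⇒ [[]][[S]S]S ⇒ [[]][[[S]S]S]S ⇒ [[]][[[[]]S]S]S ⇒ [[]][[[[]][]]S]S ⇒ [[]][[[[]][]][]]S ⇒ [[]][[[[]][]][]][]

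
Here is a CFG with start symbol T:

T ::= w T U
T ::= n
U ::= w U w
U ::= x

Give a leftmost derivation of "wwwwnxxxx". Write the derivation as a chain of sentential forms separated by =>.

T => wTU => wwTUU => wwwTUUU => wwwwTUUUU => wwwwnUUUU => wwwwnxUUU => wwwwnxxUU => wwwwnxxxU => wwwwnxxxx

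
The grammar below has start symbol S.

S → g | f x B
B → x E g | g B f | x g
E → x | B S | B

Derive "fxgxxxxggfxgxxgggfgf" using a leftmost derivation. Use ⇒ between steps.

S ⇒ fxB ⇒ fxgBf ⇒ fxgxEgf ⇒ fxgxBSgf ⇒ fxgxxEgSgf ⇒ fxgxxBgSgf ⇒ fxgxxxEggSgf ⇒ fxgxxxxggSgf ⇒ fxgxxxxggfxBgf ⇒ fxgxxxxggfxgBfgf ⇒ fxgxxxxggfxgxEgfgf ⇒ fxgxxxxggfxgxBSgfgf ⇒ fxgxxxxggfxgxxgSgfgf ⇒ fxgxxxxggfxgxxgggfgf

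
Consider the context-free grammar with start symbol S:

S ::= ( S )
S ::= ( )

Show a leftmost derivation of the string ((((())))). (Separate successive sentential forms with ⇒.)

S⇒(S)⇒((S))⇒(((S)))⇒((((S))))⇒((((()))))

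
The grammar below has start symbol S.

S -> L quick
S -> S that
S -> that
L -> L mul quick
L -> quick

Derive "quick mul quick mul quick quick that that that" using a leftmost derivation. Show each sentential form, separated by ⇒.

S ⇒ S that ⇒ S that that ⇒ S that that that ⇒ L quick that that that ⇒ L mul quick quick that that that ⇒ L mul quick mul quick quick that that that ⇒ quick mul quick mul quick quick that that that

S ⇒ S that   [S -> S that]
S that ⇒ S that that   [S -> S that]
S that that ⇒ S that that that   [S -> S that]
S that that that ⇒ L quick that that that   [S -> L quick]
L quick that that that ⇒ L mul quick quick that that that   [L -> L mul quick]
L mul quick quick that that that ⇒ L mul quick mul quick quick that that that   [L -> L mul quick]
L mul quick mul quick quick that that that ⇒ quick mul quick mul quick quick that that that   [L -> quick]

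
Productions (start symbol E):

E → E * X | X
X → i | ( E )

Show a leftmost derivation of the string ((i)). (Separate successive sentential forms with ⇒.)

E ⇒ X ⇒ (E) ⇒ (X) ⇒ ((E)) ⇒ ((X)) ⇒ ((i))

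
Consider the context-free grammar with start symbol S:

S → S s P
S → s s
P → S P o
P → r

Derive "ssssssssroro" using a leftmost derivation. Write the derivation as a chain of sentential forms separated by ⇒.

S ⇒ SsP   [S → S s P]
SsP ⇒ sssP   [S → s s]
sssP ⇒ sssSPo   [P → S P o]
sssSPo ⇒ sssSsPPo   [S → S s P]
sssSsPPo ⇒ ssssssPPo   [S → s s]
ssssssPPo ⇒ ssssssSPoPo   [P → S P o]
ssssssSPoPo ⇒ ssssssssPoPo   [S → s s]
ssssssssPoPo ⇒ ssssssssroPo   [P → r]
ssssssssroPo ⇒ ssssssssroro   [P → r]

S ⇒ SsP ⇒ sssP ⇒ sssSPo ⇒ sssSsPPo ⇒ ssssssPPo ⇒ ssssssSPoPo ⇒ ssssssssPoPo ⇒ ssssssssroPo ⇒ ssssssssroro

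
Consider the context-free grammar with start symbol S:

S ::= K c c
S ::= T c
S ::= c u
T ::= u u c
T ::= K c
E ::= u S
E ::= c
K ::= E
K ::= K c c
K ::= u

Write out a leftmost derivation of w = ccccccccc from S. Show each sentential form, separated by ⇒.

S ⇒ Kcc   [S ::= K c c]
Kcc ⇒ Kcccc   [K ::= K c c]
Kcccc ⇒ Kcccccc   [K ::= K c c]
Kcccccc ⇒ Kcccccccc   [K ::= K c c]
Kcccccccc ⇒ Ecccccccc   [K ::= E]
Ecccccccc ⇒ ccccccccc   [E ::= c]

S⇒Kcc⇒Kcccc⇒Kcccccc⇒Kcccccccc⇒Ecccccccc⇒ccccccccc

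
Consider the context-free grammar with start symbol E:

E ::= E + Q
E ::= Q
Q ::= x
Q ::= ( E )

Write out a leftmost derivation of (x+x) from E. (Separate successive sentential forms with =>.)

E => Q => (E) => (E+Q) => (Q+Q) => (x+Q) => (x+x)

E => Q   [E ::= Q]
Q => (E)   [Q ::= ( E )]
(E) => (E+Q)   [E ::= E + Q]
(E+Q) => (Q+Q)   [E ::= Q]
(Q+Q) => (x+Q)   [Q ::= x]
(x+Q) => (x+x)   [Q ::= x]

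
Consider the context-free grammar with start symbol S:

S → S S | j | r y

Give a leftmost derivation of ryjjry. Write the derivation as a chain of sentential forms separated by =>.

S => SS => SSS => rySS => rySSS => ryjSS => ryjjS => ryjjry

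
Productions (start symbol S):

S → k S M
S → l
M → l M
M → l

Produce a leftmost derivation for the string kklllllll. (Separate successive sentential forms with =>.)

S => kSM   [S → k S M]
kSM => kkSMM   [S → k S M]
kkSMM => kklMM   [S → l]
kklMM => kkllMM   [M → l M]
kkllMM => kklllMM   [M → l M]
kklllMM => kkllllMM   [M → l M]
kkllllMM => kklllllMM   [M → l M]
kklllllMM => kkllllllM   [M → l]
kkllllllM => kklllllll   [M → l]

S => kSM => kkSMM => kklMM => kkllMM => kklllMM => kkllllMM => kklllllMM => kkllllllM => kklllllll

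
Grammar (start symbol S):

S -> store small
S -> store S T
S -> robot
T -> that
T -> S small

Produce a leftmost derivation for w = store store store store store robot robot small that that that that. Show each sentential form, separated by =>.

S => store S T   [S -> store S T]
store S T => store store S T T   [S -> store S T]
store store S T T => store store store S T T T   [S -> store S T]
store store store S T T T => store store store store S T T T T   [S -> store S T]
store store store store S T T T T => store store store store store S T T T T T   [S -> store S T]
store store store store store S T T T T T => store store store store store robot T T T T T   [S -> robot]
store store store store store robot T T T T T => store store store store store robot S small T T T T   [T -> S small]
store store store store store robot S small T T T T => store store store store store robot robot small T T T T   [S -> robot]
store store store store store robot robot small T T T T => store store store store store robot robot small that T T T   [T -> that]
store store store store store robot robot small that T T T => store store store store store robot robot small that that T T   [T -> that]
store store store store store robot robot small that that T T => store store store store store robot robot small that that that T   [T -> that]
store store store store store robot robot small that that that T => store store store store store robot robot small that that that that   [T -> that]

S => store S T => store store S T T => store store store S T T T => store store store store S T T T T => store store store store store S T T T T T => store store store store store robot T T T T T => store store store store store robot S small T T T T => store store store store store robot robot small T T T T => store store store store store robot robot small that T T T => store store store store store robot robot small that that T T => store store store store store robot robot small that that that T => store store store store store robot robot small that that that that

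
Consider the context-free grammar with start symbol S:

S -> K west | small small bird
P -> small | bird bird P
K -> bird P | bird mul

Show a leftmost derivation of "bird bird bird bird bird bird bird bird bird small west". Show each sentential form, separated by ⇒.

S ⇒ K west   [S -> K west]
K west ⇒ bird P west   [K -> bird P]
bird P west ⇒ bird bird bird P west   [P -> bird bird P]
bird bird bird P west ⇒ bird bird bird bird bird P west   [P -> bird bird P]
bird bird bird bird bird P west ⇒ bird bird bird bird bird bird bird P west   [P -> bird bird P]
bird bird bird bird bird bird bird P west ⇒ bird bird bird bird bird bird bird bird bird P west   [P -> bird bird P]
bird bird bird bird bird bird bird bird bird P west ⇒ bird bird bird bird bird bird bird bird bird small west   [P -> small]

S ⇒ K west ⇒ bird P west ⇒ bird bird bird P west ⇒ bird bird bird bird bird P west ⇒ bird bird bird bird bird bird bird P west ⇒ bird bird bird bird bird bird bird bird bird P west ⇒ bird bird bird bird bird bird bird bird bird small west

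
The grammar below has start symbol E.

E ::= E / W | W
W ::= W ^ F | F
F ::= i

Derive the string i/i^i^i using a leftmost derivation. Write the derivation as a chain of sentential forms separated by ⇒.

E ⇒ E/W ⇒ W/W ⇒ F/W ⇒ i/W ⇒ i/W^F ⇒ i/W^F^F ⇒ i/F^F^F ⇒ i/i^F^F ⇒ i/i^i^F ⇒ i/i^i^i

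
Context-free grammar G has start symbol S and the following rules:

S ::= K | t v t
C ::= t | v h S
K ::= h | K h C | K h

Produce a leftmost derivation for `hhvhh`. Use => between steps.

S => K   [S ::= K]
K => KhC   [K ::= K h C]
KhC => hhC   [K ::= h]
hhC => hhvhS   [C ::= v h S]
hhvhS => hhvhK   [S ::= K]
hhvhK => hhvhh   [K ::= h]

S=>K=>KhC=>hhC=>hhvhS=>hhvhK=>hhvhh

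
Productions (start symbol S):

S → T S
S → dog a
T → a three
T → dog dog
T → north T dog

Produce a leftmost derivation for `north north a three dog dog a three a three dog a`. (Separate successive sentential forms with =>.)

S => T S => north T dog S => north north T dog dog S => north north a three dog dog S => north north a three dog dog T S => north north a three dog dog a three S => north north a three dog dog a three T S => north north a three dog dog a three a three S => north north a three dog dog a three a three dog a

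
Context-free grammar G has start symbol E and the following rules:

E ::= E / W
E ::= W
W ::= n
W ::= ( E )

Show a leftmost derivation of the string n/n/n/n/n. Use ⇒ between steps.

E ⇒ E/W   [E ::= E / W]
E/W ⇒ E/W/W   [E ::= E / W]
E/W/W ⇒ E/W/W/W   [E ::= E / W]
E/W/W/W ⇒ E/W/W/W/W   [E ::= E / W]
E/W/W/W/W ⇒ W/W/W/W/W   [E ::= W]
W/W/W/W/W ⇒ n/W/W/W/W   [W ::= n]
n/W/W/W/W ⇒ n/n/W/W/W   [W ::= n]
n/n/W/W/W ⇒ n/n/n/W/W   [W ::= n]
n/n/n/W/W ⇒ n/n/n/n/W   [W ::= n]
n/n/n/n/W ⇒ n/n/n/n/n   [W ::= n]

E ⇒ E/W ⇒ E/W/W ⇒ E/W/W/W ⇒ E/W/W/W/W ⇒ W/W/W/W/W ⇒ n/W/W/W/W ⇒ n/n/W/W/W ⇒ n/n/n/W/W ⇒ n/n/n/n/W ⇒ n/n/n/n/n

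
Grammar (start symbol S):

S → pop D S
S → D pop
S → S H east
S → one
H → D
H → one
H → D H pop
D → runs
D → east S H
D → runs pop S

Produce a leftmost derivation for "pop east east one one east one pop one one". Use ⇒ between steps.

S ⇒ pop D S   [S → pop D S]
pop D S ⇒ pop east S H S   [D → east S H]
pop east S H S ⇒ pop east D pop H S   [S → D pop]
pop east D pop H S ⇒ pop east east S H pop H S   [D → east S H]
pop east east S H pop H S ⇒ pop east east S H east H pop H S   [S → S H east]
pop east east S H east H pop H S ⇒ pop east east one H east H pop H S   [S → one]
pop east east one H east H pop H S ⇒ pop east east one one east H pop H S   [H → one]
pop east east one one east H pop H S ⇒ pop east east one one east one pop H S   [H → one]
pop east east one one east one pop H S ⇒ pop east east one one east one pop one S   [H → one]
pop east east one one east one pop one S ⇒ pop east east one one east one pop one one   [S → one]

S ⇒ pop D S ⇒ pop east S H S ⇒ pop east D pop H S ⇒ pop east east S H pop H S ⇒ pop east east S H east H pop H S ⇒ pop east east one H east H pop H S ⇒ pop east east one one east H pop H S ⇒ pop east east one one east one pop H S ⇒ pop east east one one east one pop one S ⇒ pop east east one one east one pop one one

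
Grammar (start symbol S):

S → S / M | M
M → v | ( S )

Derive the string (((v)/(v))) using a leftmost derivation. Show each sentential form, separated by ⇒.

S⇒M⇒(S)⇒(M)⇒((S))⇒((S/M))⇒((M/M))⇒(((S)/M))⇒(((M)/M))⇒(((v)/M))⇒(((v)/(S)))⇒(((v)/(M)))⇒(((v)/(v)))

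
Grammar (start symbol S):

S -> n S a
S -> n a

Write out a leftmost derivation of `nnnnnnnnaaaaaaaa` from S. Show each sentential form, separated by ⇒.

S ⇒ nSa ⇒ nnSaa ⇒ nnnSaaa ⇒ nnnnSaaaa ⇒ nnnnnSaaaaa ⇒ nnnnnnSaaaaaa ⇒ nnnnnnnSaaaaaaa ⇒ nnnnnnnnaaaaaaaa

S ⇒ nSa   [S -> n S a]
nSa ⇒ nnSaa   [S -> n S a]
nnSaa ⇒ nnnSaaa   [S -> n S a]
nnnSaaa ⇒ nnnnSaaaa   [S -> n S a]
nnnnSaaaa ⇒ nnnnnSaaaaa   [S -> n S a]
nnnnnSaaaaa ⇒ nnnnnnSaaaaaa   [S -> n S a]
nnnnnnSaaaaaa ⇒ nnnnnnnSaaaaaaa   [S -> n S a]
nnnnnnnSaaaaaaa ⇒ nnnnnnnnaaaaaaaa   [S -> n a]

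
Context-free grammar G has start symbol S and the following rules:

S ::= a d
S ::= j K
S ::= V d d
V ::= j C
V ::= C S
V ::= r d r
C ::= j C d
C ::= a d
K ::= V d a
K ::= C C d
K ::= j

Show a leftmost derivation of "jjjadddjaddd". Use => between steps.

S=>jK=>jCCd=>jjCdCd=>jjjCddCd=>jjjadddCd=>jjjadddjCdd=>jjjadddjaddd

S => jK   [S ::= j K]
jK => jCCd   [K ::= C C d]
jCCd => jjCdCd   [C ::= j C d]
jjCdCd => jjjCddCd   [C ::= j C d]
jjjCddCd => jjjadddCd   [C ::= a d]
jjjadddCd => jjjadddjCdd   [C ::= j C d]
jjjadddjCdd => jjjadddjaddd   [C ::= a d]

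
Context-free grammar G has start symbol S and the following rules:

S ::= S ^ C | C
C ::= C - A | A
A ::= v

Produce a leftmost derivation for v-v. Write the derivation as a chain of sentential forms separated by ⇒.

S⇒C⇒C-A⇒A-A⇒v-A⇒v-v

S ⇒ C   [S ::= C]
C ⇒ C-A   [C ::= C - A]
C-A ⇒ A-A   [C ::= A]
A-A ⇒ v-A   [A ::= v]
v-A ⇒ v-v   [A ::= v]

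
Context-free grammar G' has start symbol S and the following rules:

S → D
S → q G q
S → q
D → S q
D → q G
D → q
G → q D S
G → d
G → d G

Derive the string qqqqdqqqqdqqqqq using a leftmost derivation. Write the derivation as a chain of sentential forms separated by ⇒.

S ⇒ qGq ⇒ qqDSq ⇒ qqqSq ⇒ qqqDq ⇒ qqqqGq ⇒ qqqqdGq ⇒ qqqqdqDSq ⇒ qqqqdqqGSq ⇒ qqqqdqqqDSSq ⇒ qqqqdqqqSqSSq ⇒ qqqqdqqqqGqqSSq ⇒ qqqqdqqqqdqqSSq ⇒ qqqqdqqqqdqqqSq ⇒ qqqqdqqqqdqqqqq

S ⇒ qGq   [S → q G q]
qGq ⇒ qqDSq   [G → q D S]
qqDSq ⇒ qqqSq   [D → q]
qqqSq ⇒ qqqDq   [S → D]
qqqDq ⇒ qqqqGq   [D → q G]
qqqqGq ⇒ qqqqdGq   [G → d G]
qqqqdGq ⇒ qqqqdqDSq   [G → q D S]
qqqqdqDSq ⇒ qqqqdqqGSq   [D → q G]
qqqqdqqGSq ⇒ qqqqdqqqDSSq   [G → q D S]
qqqqdqqqDSSq ⇒ qqqqdqqqSqSSq   [D → S q]
qqqqdqqqSqSSq ⇒ qqqqdqqqqGqqSSq   [S → q G q]
qqqqdqqqqGqqSSq ⇒ qqqqdqqqqdqqSSq   [G → d]
qqqqdqqqqdqqSSq ⇒ qqqqdqqqqdqqqSq   [S → q]
qqqqdqqqqdqqqSq ⇒ qqqqdqqqqdqqqqq   [S → q]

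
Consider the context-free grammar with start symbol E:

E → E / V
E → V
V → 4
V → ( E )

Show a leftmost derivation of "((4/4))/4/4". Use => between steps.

E => E/V => E/V/V => V/V/V => (E)/V/V => (V)/V/V => ((E))/V/V => ((E/V))/V/V => ((V/V))/V/V => ((4/V))/V/V => ((4/4))/V/V => ((4/4))/4/V => ((4/4))/4/4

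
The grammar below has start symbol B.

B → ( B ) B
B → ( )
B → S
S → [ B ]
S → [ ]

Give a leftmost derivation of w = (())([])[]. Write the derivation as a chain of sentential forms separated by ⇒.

B ⇒ (B)B   [B → ( B ) B]
(B)B ⇒ (())B   [B → ( )]
(())B ⇒ (())(B)B   [B → ( B ) B]
(())(B)B ⇒ (())(S)B   [B → S]
(())(S)B ⇒ (())([])B   [S → [ ]]
(())([])B ⇒ (())([])S   [B → S]
(())([])S ⇒ (())([])[]   [S → [ ]]

B⇒(B)B⇒(())B⇒(())(B)B⇒(())(S)B⇒(())([])B⇒(())([])S⇒(())([])[]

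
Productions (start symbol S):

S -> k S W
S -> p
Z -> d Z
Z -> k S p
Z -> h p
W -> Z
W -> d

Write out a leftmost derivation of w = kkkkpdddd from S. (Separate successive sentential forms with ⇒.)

S ⇒ kSW ⇒ kkSWW ⇒ kkkSWWW ⇒ kkkkSWWWW ⇒ kkkkpWWWW ⇒ kkkkpdWWW ⇒ kkkkpddWW ⇒ kkkkpdddW ⇒ kkkkpdddd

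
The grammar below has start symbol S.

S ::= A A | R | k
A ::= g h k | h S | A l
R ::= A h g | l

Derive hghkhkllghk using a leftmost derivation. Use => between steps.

S => AA   [S ::= A A]
AA => AlA   [A ::= A l]
AlA => AllA   [A ::= A l]
AllA => hSllA   [A ::= h S]
hSllA => hAAllA   [S ::= A A]
hAAllA => hghkAllA   [A ::= g h k]
hghkAllA => hghkhSllA   [A ::= h S]
hghkhSllA => hghkhkllA   [S ::= k]
hghkhkllA => hghkhkllghk   [A ::= g h k]

S=>AA=>AlA=>AllA=>hSllA=>hAAllA=>hghkAllA=>hghkhSllA=>hghkhkllA=>hghkhkllghk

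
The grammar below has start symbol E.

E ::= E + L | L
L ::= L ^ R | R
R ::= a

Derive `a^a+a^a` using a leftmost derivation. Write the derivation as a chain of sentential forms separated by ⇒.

E ⇒ E+L ⇒ L+L ⇒ L^R+L ⇒ R^R+L ⇒ a^R+L ⇒ a^a+L ⇒ a^a+L^R ⇒ a^a+R^R ⇒ a^a+a^R ⇒ a^a+a^a

E ⇒ E+L   [E ::= E + L]
E+L ⇒ L+L   [E ::= L]
L+L ⇒ L^R+L   [L ::= L ^ R]
L^R+L ⇒ R^R+L   [L ::= R]
R^R+L ⇒ a^R+L   [R ::= a]
a^R+L ⇒ a^a+L   [R ::= a]
a^a+L ⇒ a^a+L^R   [L ::= L ^ R]
a^a+L^R ⇒ a^a+R^R   [L ::= R]
a^a+R^R ⇒ a^a+a^R   [R ::= a]
a^a+a^R ⇒ a^a+a^a   [R ::= a]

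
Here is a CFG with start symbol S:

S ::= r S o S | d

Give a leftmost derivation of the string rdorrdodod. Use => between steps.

S=>rSoS=>rdoS=>rdorSoS=>rdorrSoSoS=>rdorrdoSoS=>rdorrdodoS=>rdorrdodod

S => rSoS   [S ::= r S o S]
rSoS => rdoS   [S ::= d]
rdoS => rdorSoS   [S ::= r S o S]
rdorSoS => rdorrSoSoS   [S ::= r S o S]
rdorrSoSoS => rdorrdoSoS   [S ::= d]
rdorrdoSoS => rdorrdodoS   [S ::= d]
rdorrdodoS => rdorrdodod   [S ::= d]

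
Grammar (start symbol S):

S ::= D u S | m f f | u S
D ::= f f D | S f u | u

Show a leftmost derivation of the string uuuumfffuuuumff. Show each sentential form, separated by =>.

S=>uS=>uuS=>uuuS=>uuuDuS=>uuuSfuuS=>uuuuSfuuS=>uuuumfffuuS=>uuuumfffuuDuS=>uuuumfffuuuuS=>uuuumfffuuuumff

S => uS   [S ::= u S]
uS => uuS   [S ::= u S]
uuS => uuuS   [S ::= u S]
uuuS => uuuDuS   [S ::= D u S]
uuuDuS => uuuSfuuS   [D ::= S f u]
uuuSfuuS => uuuuSfuuS   [S ::= u S]
uuuuSfuuS => uuuumfffuuS   [S ::= m f f]
uuuumfffuuS => uuuumfffuuDuS   [S ::= D u S]
uuuumfffuuDuS => uuuumfffuuuuS   [D ::= u]
uuuumfffuuuuS => uuuumfffuuuumff   [S ::= m f f]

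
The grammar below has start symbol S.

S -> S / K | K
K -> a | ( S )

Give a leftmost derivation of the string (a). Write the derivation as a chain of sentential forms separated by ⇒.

S⇒K⇒(S)⇒(K)⇒(a)

S ⇒ K   [S -> K]
K ⇒ (S)   [K -> ( S )]
(S) ⇒ (K)   [S -> K]
(K) ⇒ (a)   [K -> a]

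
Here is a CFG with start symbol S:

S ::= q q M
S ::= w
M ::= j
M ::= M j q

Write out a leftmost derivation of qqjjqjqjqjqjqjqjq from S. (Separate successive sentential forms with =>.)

S => qqM   [S ::= q q M]
qqM => qqMjq   [M ::= M j q]
qqMjq => qqMjqjq   [M ::= M j q]
qqMjqjq => qqMjqjqjq   [M ::= M j q]
qqMjqjqjq => qqMjqjqjqjq   [M ::= M j q]
qqMjqjqjqjq => qqMjqjqjqjqjq   [M ::= M j q]
qqMjqjqjqjqjq => qqMjqjqjqjqjqjq   [M ::= M j q]
qqMjqjqjqjqjqjq => qqMjqjqjqjqjqjqjq   [M ::= M j q]
qqMjqjqjqjqjqjqjq => qqjjqjqjqjqjqjqjq   [M ::= j]

S=>qqM=>qqMjq=>qqMjqjq=>qqMjqjqjq=>qqMjqjqjqjq=>qqMjqjqjqjqjq=>qqMjqjqjqjqjqjq=>qqMjqjqjqjqjqjqjq=>qqjjqjqjqjqjqjqjq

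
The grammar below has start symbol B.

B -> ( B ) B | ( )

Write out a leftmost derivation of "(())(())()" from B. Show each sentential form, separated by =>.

B => (B)B => (())B => (())(B)B => (())(())B => (())(())()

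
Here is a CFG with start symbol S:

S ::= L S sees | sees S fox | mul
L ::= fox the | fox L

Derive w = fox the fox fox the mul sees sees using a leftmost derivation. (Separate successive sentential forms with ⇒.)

S ⇒ L S sees ⇒ fox the S sees ⇒ fox the L S sees sees ⇒ fox the fox L S sees sees ⇒ fox the fox fox the S sees sees ⇒ fox the fox fox the mul sees sees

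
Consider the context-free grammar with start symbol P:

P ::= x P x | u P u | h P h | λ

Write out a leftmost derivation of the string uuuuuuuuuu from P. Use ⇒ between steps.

P ⇒ uPu   [P ::= u P u]
uPu ⇒ uuPuu   [P ::= u P u]
uuPuu ⇒ uuuPuuu   [P ::= u P u]
uuuPuuu ⇒ uuuuPuuuu   [P ::= u P u]
uuuuPuuuu ⇒ uuuuuPuuuuu   [P ::= u P u]
uuuuuPuuuuu ⇒ uuuuuuuuuu   [P ::= λ]

P ⇒ uPu ⇒ uuPuu ⇒ uuuPuuu ⇒ uuuuPuuuu ⇒ uuuuuPuuuuu ⇒ uuuuuuuuuu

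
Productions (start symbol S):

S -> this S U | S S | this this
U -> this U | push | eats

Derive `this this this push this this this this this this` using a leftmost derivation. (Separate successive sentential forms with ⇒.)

S ⇒ S S ⇒ S S S ⇒ S S S S ⇒ this S U S S S ⇒ this this this U S S S ⇒ this this this push S S S ⇒ this this this push this this S S ⇒ this this this push this this this this S ⇒ this this this push this this this this this this

S ⇒ S S   [S -> S S]
S S ⇒ S S S   [S -> S S]
S S S ⇒ S S S S   [S -> S S]
S S S S ⇒ this S U S S S   [S -> this S U]
this S U S S S ⇒ this this this U S S S   [S -> this this]
this this this U S S S ⇒ this this this push S S S   [U -> push]
this this this push S S S ⇒ this this this push this this S S   [S -> this this]
this this this push this this S S ⇒ this this this push this this this this S   [S -> this this]
this this this push this this this this S ⇒ this this this push this this this this this this   [S -> this this]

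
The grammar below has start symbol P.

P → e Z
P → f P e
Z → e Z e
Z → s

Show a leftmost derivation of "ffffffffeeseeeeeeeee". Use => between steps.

P=>fPe=>ffPee=>fffPeee=>ffffPeeee=>fffffPeeeee=>ffffffPeeeeee=>fffffffPeeeeeee=>ffffffffPeeeeeeee=>ffffffffeZeeeeeeee=>ffffffffeeZeeeeeeeee=>ffffffffeeseeeeeeeee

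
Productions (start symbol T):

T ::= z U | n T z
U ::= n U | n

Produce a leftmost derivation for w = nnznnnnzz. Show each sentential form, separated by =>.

T => nTz => nnTzz => nnzUzz => nnznUzz => nnznnUzz => nnznnnUzz => nnznnnnzz

T => nTz   [T ::= n T z]
nTz => nnTzz   [T ::= n T z]
nnTzz => nnzUzz   [T ::= z U]
nnzUzz => nnznUzz   [U ::= n U]
nnznUzz => nnznnUzz   [U ::= n U]
nnznnUzz => nnznnnUzz   [U ::= n U]
nnznnnUzz => nnznnnnzz   [U ::= n]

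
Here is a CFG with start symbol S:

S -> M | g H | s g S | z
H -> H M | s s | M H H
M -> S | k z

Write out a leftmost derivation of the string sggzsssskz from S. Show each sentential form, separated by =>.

S => sgS   [S -> s g S]
sgS => sggH   [S -> g H]
sggH => sggHM   [H -> H M]
sggHM => sggMHHM   [H -> M H H]
sggMHHM => sggSHHM   [M -> S]
sggSHHM => sggzHHM   [S -> z]
sggzHHM => sggzssHM   [H -> s s]
sggzssHM => sggzssssM   [H -> s s]
sggzssssM => sggzsssskz   [M -> k z]

S => sgS => sggH => sggHM => sggMHHM => sggSHHM => sggzHHM => sggzssHM => sggzssssM => sggzsssskz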